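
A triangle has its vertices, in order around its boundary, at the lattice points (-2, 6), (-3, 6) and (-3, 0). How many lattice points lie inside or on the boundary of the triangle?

8

The shoelace formula gives twice the area as |((-2)·6 − (-3)·6) + ((-3)·0 − (-3)·6) + ((-3)·6 − (-2)·0)| = 6, so the area is 3.
Along each edge there are gcd(|Δx|,|Δy|)+1 lattice points, so counting each shared vertex once the boundary has gcd(1,0) + gcd(0,6) + gcd(1,6) = 1+6+1 = 8.
Pick's theorem gives I = A − B/2 + 1 = 3 − 8/2 + 1 = 0, so the closed region contains I + B = 0 + 8 = 8 lattice points.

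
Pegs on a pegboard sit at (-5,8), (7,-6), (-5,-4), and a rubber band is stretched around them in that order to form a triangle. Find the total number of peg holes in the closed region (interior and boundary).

81

The shoelace formula gives twice the area as |((-5)·(-6) − 7·8) + (7·(-4) − (-5)·(-6)) + ((-5)·8 − (-5)·(-4))| = 144, so the area is 72.
Along each edge there are gcd(|Δx|,|Δy|)+1 lattice points, so counting each shared vertex once the boundary has gcd(12,14) + gcd(12,2) + gcd(0,12) = 2+2+12 = 16.
Pick's theorem gives I = A − B/2 + 1 = 72 − 16/2 + 1 = 65, so the closed region contains I + B = 65 + 16 = 81 lattice points.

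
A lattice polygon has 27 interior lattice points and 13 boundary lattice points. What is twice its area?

65

By Pick's theorem, A = I + B/2 − 1 = 27 + 13/2 − 1 = 65/2.
Hence 2A = 65.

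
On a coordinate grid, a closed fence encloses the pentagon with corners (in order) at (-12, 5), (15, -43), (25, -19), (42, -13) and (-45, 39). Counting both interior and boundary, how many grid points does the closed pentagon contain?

1505

The shoelace formula gives twice the area as |[(-12)·(-43) − 15·5] + [15·(-19) − 25·(-43)] + [25·(-13) − 42·(-19)] + [42·39 − (-45)·(-13)] + [(-45)·5 − (-12)·39]| = 3000, so the area is 1500.
Along each edge there are gcd(|Δx|,|Δy|)+1 lattice points, so counting each shared vertex once the boundary has gcd(27,48) + gcd(10,24) + gcd(17,6) + gcd(87,52) + gcd(33,34) = 3+2+1+1+1 = 8.
Pick's theorem gives I = A − B/2 + 1 = 1500 − 8/2 + 1 = 1497, so the closed region contains I + B = 1497 + 8 = 1505 lattice points.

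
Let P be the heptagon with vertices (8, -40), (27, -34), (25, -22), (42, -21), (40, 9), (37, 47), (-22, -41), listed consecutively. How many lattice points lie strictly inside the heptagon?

2473

The shoelace formula gives twice the area as |(8·(-34) − 27·(-40)) + (27·(-22) − 25·(-34)) + (25·(-21) − 42·(-22)) + (42·9 − 40·(-21)) + (40·47 − 37·9) + (37·(-41) − (-22)·47) + ((-22)·(-40) − 8·(-41))| = 4953, so the area is 2476.5.
Summing gcd(|Δx|,|Δy|) over the edges gives the boundary count: gcd(19,6) + gcd(2,12) + gcd(17,1) + gcd(2,30) + gcd(3,38) + gcd(59,88) + gcd(30,1) = 1+2+1+2+1+1+1 = 9.
Pick's theorem gives I = A − B/2 + 1 = 2476.5 − 9/2 + 1 = 2473.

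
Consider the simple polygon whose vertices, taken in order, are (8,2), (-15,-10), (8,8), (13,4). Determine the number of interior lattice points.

83

The shoelace formula gives twice the area as |[8·(-10) − (-15)·2] + [(-15)·8 − 8·(-10)] + [8·4 − 13·8] + [13·2 − 8·4]| = 168, so the area is 84.
Along each edge there are gcd(|Δx|,|Δy|)+1 lattice points, so counting each shared vertex once the boundary has gcd(23,12) + gcd(23,18) + gcd(5,4) + gcd(5,2) = 1+1+1+1 = 4.
Pick's theorem gives I = A − B/2 + 1 = 84 − 4/2 + 1 = 83.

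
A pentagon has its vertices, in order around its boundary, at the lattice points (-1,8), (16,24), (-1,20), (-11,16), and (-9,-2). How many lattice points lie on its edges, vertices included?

8

Summing gcd(|Δx|,|Δy|) over the edges gives the boundary count: gcd(17,16) + gcd(17,4) + gcd(10,4) + gcd(2,18) + gcd(8,10) = 1+1+2+2+2 = 8.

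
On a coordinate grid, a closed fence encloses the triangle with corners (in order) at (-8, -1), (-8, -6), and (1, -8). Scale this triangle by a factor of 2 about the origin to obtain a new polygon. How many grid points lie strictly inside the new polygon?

84

By the shoelace formula, twice the signed area is |((-8)·(-6) − (-8)·(-1)) + ((-8)·(-8) − 1·(-6)) + (1·(-1) − (-8)·(-8))| = 45, so the area is 22.5.
The number of boundary lattice points is Σ gcd(|Δx|,|Δy|) = gcd(0,5) + gcd(9,2) + gcd(9,7) = 5+1+1 = 7.
Scaling by 2 multiplies the area by 2² = 4 (so the new area is 90) and multiplies the boundary lattice-point count by 2, giving 14.
By Pick's theorem, the interior count of the dilated polygon is 90 − 14/2 + 1 = 84.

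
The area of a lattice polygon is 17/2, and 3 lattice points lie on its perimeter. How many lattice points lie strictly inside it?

8

From Pick's theorem, I = A − B/2 + 1 = 17/2 − 3/2 + 1 = 8.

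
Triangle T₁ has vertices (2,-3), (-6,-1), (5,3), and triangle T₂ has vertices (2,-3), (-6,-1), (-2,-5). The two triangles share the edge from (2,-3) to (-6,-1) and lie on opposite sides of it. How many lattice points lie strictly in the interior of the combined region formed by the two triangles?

The union is the simple quadrilateral with vertices (2,-3), (5,3), (-6,-1), (-2,-5) in order.
By the shoelace formula, twice the signed area is |[2·3 − 5·(-3)] + [5·(-1) − (-6)·3] + [(-6)·(-5) − (-2)·(-1)] + [(-2)·(-3) − 2·(-5)]| = 78, so the area is 39.
Summing gcd(|Δx|,|Δy|) over the edges gives the boundary count: gcd(3,6) + gcd(11,4) + gcd(4,4) + gcd(4,2) = 3+1+4+2 = 10.
By Pick's theorem I = A − B/2 + 1 = 39 − 10/2 + 1 = 35.

35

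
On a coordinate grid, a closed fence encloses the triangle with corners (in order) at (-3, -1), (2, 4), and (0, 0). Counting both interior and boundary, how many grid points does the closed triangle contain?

Using the shoelace formula, 2A = |((-3)·4 − 2·(-1)) + (2·0 − 0·4) + (0·(-1) − (-3)·0)| = 10, so the area is 5.
Summing gcd(|Δx|,|Δy|) over the edges gives the boundary count: gcd(5,5) + gcd(2,4) + gcd(3,1) = 5+2+1 = 8.
Pick's theorem gives I = A − B/2 + 1 = 5 − 8/2 + 1 = 2, so the closed region contains I + B = 2 + 8 = 10 lattice points.

10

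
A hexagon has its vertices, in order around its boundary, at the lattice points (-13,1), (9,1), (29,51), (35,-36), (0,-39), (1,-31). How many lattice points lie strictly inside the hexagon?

2056

By the shoelace formula, twice the signed area is |((-13)·1 − 9·1) + (9·51 − 29·1) + (29·(-36) − 35·51) + (35·(-39) − 0·(-36)) + (0·(-31) − 1·(-39)) + (1·1 − (-13)·(-31))| = 4149, so the area is 4149/2.
The number of boundary lattice points is Σ gcd(|Δx|,|Δy|) = gcd(22,0) + gcd(20,50) + gcd(6,87) + gcd(35,3) + gcd(1,8) + gcd(14,32) = 22+10+3+1+1+2 = 39.
Pick's theorem gives I = A − B/2 + 1 = 4149/2 − 39/2 + 1 = 2056.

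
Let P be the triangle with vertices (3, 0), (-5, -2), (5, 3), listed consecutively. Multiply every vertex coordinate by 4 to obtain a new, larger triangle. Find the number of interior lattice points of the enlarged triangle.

Using the shoelace formula, 2A = |(3·(-2) − (-5)·0) + ((-5)·3 − 5·(-2)) + (5·0 − 3·3)| = 20, so the area is 10.
Along each edge there are gcd(|Δx|,|Δy|)+1 lattice points, so counting each shared vertex once the boundary has gcd(8,2) + gcd(10,5) + gcd(2,3) = 2+5+1 = 8.
Scaling by 4 multiplies the area by 4² = 16 (so the new area is 160) and multiplies the boundary lattice-point count by 4, giving 32.
By Pick's theorem, the interior count of the dilated polygon is 160 − 32/2 + 1 = 145.

145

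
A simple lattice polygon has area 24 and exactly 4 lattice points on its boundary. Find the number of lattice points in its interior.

23

From Pick's theorem, I = A − B/2 + 1 = 24 − 4/2 + 1 = 23.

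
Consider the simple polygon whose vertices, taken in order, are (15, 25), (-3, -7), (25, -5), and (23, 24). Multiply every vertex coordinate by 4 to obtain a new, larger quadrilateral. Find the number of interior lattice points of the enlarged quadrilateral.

By the shoelace formula, twice the signed area is |(15·(-7) − (-3)·25) + ((-3)·(-5) − 25·(-7)) + (25·24 − 23·(-5)) + (23·25 − 15·24)| = 1090, so the area is 545.
The number of boundary lattice points is Σ gcd(|Δx|,|Δy|) = gcd(18,32) + gcd(28,2) + gcd(2,29) + gcd(8,1) = 2+2+1+1 = 6.
Scaling by 4 multiplies the area by 4² = 16 (so the new area is 8720) and multiplies the boundary lattice-point count by 4, giving 24.
By Pick's theorem, the interior count of the dilated polygon is 8720 − 24/2 + 1 = 8709.

8709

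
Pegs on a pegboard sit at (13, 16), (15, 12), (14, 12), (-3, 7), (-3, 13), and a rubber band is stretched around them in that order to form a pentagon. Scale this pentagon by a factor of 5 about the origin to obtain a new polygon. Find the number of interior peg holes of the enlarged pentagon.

By the shoelace formula, twice the signed area is |(13·12 − 15·16) + (15·12 − 14·12) + (14·7 − (-3)·12) + ((-3)·13 − (-3)·7) + ((-3)·16 − 13·13)| = 173, so the area is 173/2.
Summing gcd(|Δx|,|Δy|) over the edges gives the boundary count: gcd(2,4) + gcd(1,0) + gcd(17,5) + gcd(0,6) + gcd(16,3) = 2+1+1+6+1 = 11.
Scaling by 5 multiplies the area by 5² = 25 (so the new area is 2162.5) and multiplies the boundary lattice-point count by 5, giving 55.
By Pick's theorem, the interior count of the dilated polygon is 2162.5 − 55/2 + 1 = 2136.

2136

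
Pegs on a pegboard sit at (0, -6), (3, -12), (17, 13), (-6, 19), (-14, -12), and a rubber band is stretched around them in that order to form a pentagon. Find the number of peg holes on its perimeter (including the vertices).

8

Along each edge there are gcd(|Δx|,|Δy|)+1 lattice points, so counting each shared vertex once the boundary has gcd(3,6) + gcd(14,25) + gcd(23,6) + gcd(8,31) + gcd(14,6) = 3+1+1+1+2 = 8.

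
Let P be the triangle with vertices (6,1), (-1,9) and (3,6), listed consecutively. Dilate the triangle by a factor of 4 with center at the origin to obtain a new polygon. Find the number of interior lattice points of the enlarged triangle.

By the shoelace formula, twice the signed area is |[6·9 − (-1)·1] + [(-1)·6 − 3·9] + [3·1 − 6·6]| = 11, so the area is 11/2.
The number of boundary lattice points is Σ gcd(|Δx|,|Δy|) = gcd(7,8) + gcd(4,3) + gcd(3,5) = 1+1+1 = 3.
Scaling by 4 multiplies the area by 4² = 16 (so the new area is 88) and multiplies the boundary lattice-point count by 4, giving 12.
By Pick's theorem, the interior count of the dilated polygon is 88 − 12/2 + 1 = 83.

83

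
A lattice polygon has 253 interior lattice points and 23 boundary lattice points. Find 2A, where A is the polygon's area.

Pick's theorem states A = I + B/2 − 1, so A = 253 + 23/2 − 1 = 527/2.
Hence 2A = 527.

527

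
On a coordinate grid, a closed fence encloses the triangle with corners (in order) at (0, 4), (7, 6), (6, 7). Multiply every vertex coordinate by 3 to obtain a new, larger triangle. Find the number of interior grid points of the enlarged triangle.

34

By the shoelace formula, twice the signed area is |(0·6 − 7·4) + (7·7 − 6·6) + (6·4 − 0·7)| = 9, so the area is 9/2.
The number of boundary lattice points is Σ gcd(|Δx|,|Δy|) = gcd(7,2) + gcd(1,1) + gcd(6,3) = 1+1+3 = 5.
Scaling by 3 multiplies the area by 3² = 9 (so the new area is 81/2) and multiplies the boundary lattice-point count by 3, giving 15.
By Pick's theorem, the interior count of the dilated polygon is 81/2 − 15/2 + 1 = 34.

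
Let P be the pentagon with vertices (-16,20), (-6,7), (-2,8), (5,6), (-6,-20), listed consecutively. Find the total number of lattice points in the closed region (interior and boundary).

The shoelace formula gives twice the area as |((-16)·7 − (-6)·20) + ((-6)·8 − (-2)·7) + ((-2)·6 − 5·8) + (5·(-20) − (-6)·6) + ((-6)·20 − (-16)·(-20))| = 582, so the area is 291.
Along each edge there are gcd(|Δx|,|Δy|)+1 lattice points, so counting each shared vertex once the boundary has gcd(10,13) + gcd(4,1) + gcd(7,2) + gcd(11,26) + gcd(10,40) = 1+1+1+1+10 = 14.
Pick's theorem gives I = A − B/2 + 1 = 291 − 14/2 + 1 = 285, so the closed region contains I + B = 285 + 14 = 299 lattice points.

299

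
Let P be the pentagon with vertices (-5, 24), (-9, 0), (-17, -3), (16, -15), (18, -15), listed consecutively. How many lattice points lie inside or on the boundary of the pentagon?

Using the shoelace formula, 2A = |[(-5)·0 − (-9)·24] + [(-9)·(-3) − (-17)·0] + [(-17)·(-15) − 16·(-3)] + [16·(-15) − 18·(-15)] + [18·24 − (-5)·(-15)]| = 933, so the area is 933/2.
Summing gcd(|Δx|,|Δy|) over the edges gives the boundary count: gcd(4,24) + gcd(8,3) + gcd(33,12) + gcd(2,0) + gcd(23,39) = 4+1+3+2+1 = 11.
Pick's theorem gives I = A − B/2 + 1 = 933/2 − 11/2 + 1 = 462, so the closed region contains I + B = 462 + 11 = 473 lattice points.

473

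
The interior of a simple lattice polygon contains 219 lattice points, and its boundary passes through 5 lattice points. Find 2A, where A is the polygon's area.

Pick's theorem states A = I + B/2 − 1, so A = 219 + 5/2 − 1 = 441/2.
Hence 2A = 441.

441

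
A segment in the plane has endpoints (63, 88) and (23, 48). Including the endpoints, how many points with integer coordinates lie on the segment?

The number of lattice points on a segment between lattice points is gcd(|Δx|,|Δy|) + 1 = gcd(40,40) + 1 = 40 + 1 = 41.

41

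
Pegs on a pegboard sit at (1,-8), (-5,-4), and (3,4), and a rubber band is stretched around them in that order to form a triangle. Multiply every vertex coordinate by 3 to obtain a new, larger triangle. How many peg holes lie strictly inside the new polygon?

343

By the shoelace formula, twice the signed area is |(1·(-4) − (-5)·(-8)) + ((-5)·4 − 3·(-4)) + (3·(-8) − 1·4)| = 80, so the area is 40.
The number of boundary lattice points is Σ gcd(|Δx|,|Δy|) = gcd(6,4) + gcd(8,8) + gcd(2,12) = 2+8+2 = 12.
Scaling by 3 multiplies the area by 3² = 9 (so the new area is 360) and multiplies the boundary lattice-point count by 3, giving 36.
By Pick's theorem, the interior count of the dilated polygon is 360 − 36/2 + 1 = 343.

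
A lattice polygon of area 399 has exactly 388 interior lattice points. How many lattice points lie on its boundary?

24

Pick's theorem gives A = I + B/2 − 1, so B = 2(A − I + 1) = 2(399 − 388 + 1) = 24.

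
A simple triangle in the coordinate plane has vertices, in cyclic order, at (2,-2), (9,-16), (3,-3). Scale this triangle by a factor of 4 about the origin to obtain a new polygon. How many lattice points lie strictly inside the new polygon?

By the shoelace formula, twice the signed area is |(2·(-16) − 9·(-2)) + (9·(-3) − 3·(-16)) + (3·(-2) − 2·(-3))| = 7, so the area is 7/2.
Along each edge there are gcd(|Δx|,|Δy|)+1 lattice points, so counting each shared vertex once the boundary has gcd(7,14) + gcd(6,13) + gcd(1,1) = 7+1+1 = 9.
Scaling by 4 multiplies the area by 4² = 16 (so the new area is 56) and multiplies the boundary lattice-point count by 4, giving 36.
By Pick's theorem, the interior count of the dilated polygon is 56 − 36/2 + 1 = 39.

39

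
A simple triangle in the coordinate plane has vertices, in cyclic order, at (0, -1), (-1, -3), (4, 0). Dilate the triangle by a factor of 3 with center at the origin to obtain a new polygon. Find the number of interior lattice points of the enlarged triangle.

28

By the shoelace formula, twice the signed area is |(0·(-3) − (-1)·(-1)) + ((-1)·0 − 4·(-3)) + (4·(-1) − 0·0)| = 7, so the area is 7/2.
Summing gcd(|Δx|,|Δy|) over the edges gives the boundary count: gcd(1,2) + gcd(5,3) + gcd(4,1) = 1+1+1 = 3.
Scaling by 3 multiplies the area by 3² = 9 (so the new area is 63/2) and multiplies the boundary lattice-point count by 3, giving 9.
By Pick's theorem, the interior count of the dilated polygon is 63/2 − 9/2 + 1 = 28.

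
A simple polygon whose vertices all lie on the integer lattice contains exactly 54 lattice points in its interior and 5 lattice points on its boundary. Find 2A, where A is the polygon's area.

By Pick's theorem, A = I + B/2 − 1 = 54 + 5/2 − 1 = 111/2.
Hence 2A = 111.

111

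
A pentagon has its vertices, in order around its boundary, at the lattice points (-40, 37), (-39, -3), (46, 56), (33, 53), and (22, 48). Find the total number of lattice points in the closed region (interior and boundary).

The shoelace formula gives twice the area as |[(-40)·(-3) − (-39)·37] + [(-39)·56 − 46·(-3)] + [46·53 − 33·56] + [33·48 − 22·53] + [22·37 − (-40)·48]| = 3259, so the area is 3259/2.
The number of boundary lattice points is Σ gcd(|Δx|,|Δy|) = gcd(1,40) + gcd(85,59) + gcd(13,3) + gcd(11,5) + gcd(62,11) = 1+1+1+1+1 = 5.
Pick's theorem gives I = A − B/2 + 1 = 3259/2 − 5/2 + 1 = 1628, so the closed region contains I + B = 1628 + 5 = 1633 lattice points.

1633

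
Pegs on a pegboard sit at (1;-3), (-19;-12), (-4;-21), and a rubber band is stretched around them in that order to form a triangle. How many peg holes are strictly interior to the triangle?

156

By the shoelace formula, twice the signed area is |(1·(-12) − (-19)·(-3)) + ((-19)·(-21) − (-4)·(-12)) + ((-4)·(-3) − 1·(-21))| = 315, so the area is 157.5.
Summing gcd(|Δx|,|Δy|) over the edges gives the boundary count: gcd(20,9) + gcd(15,9) + gcd(5,18) = 1+3+1 = 5.
Pick's theorem gives I = A − B/2 + 1 = 157.5 − 5/2 + 1 = 156.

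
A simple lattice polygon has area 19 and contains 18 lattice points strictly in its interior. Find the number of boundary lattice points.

4

Pick's theorem gives A = I + B/2 − 1, so B = 2(A − I + 1) = 2(19 − 18 + 1) = 4.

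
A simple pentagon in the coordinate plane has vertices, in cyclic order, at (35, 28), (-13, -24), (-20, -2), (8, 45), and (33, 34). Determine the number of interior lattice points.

1643

By the shoelace formula, twice the signed area is |[35·(-24) − (-13)·28] + [(-13)·(-2) − (-20)·(-24)] + [(-20)·45 − 8·(-2)] + [8·34 − 33·45] + [33·28 − 35·34]| = 3293, so the area is 1646.5.
Summing gcd(|Δx|,|Δy|) over the edges gives the boundary count: gcd(48,52) + gcd(7,22) + gcd(28,47) + gcd(25,11) + gcd(2,6) = 4+1+1+1+2 = 9.
By Pick's theorem A = I + B/2 − 1, so I = 1646.5 − 9/2 + 1 = 1643.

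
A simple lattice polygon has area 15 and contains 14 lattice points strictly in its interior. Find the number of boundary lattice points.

4

Pick's theorem gives A = I + B/2 − 1, so B = 2(A − I + 1) = 2(15 − 14 + 1) = 4.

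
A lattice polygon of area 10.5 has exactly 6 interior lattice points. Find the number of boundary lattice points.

11

Pick's theorem gives A = I + B/2 − 1, so B = 2(A − I + 1) = 2(10.5 − 6 + 1) = 11.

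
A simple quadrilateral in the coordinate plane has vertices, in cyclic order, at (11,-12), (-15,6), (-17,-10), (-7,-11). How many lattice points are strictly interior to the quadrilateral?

228

Using the shoelace formula, 2A = |(11·6 − (-15)·(-12)) + ((-15)·(-10) − (-17)·6) + ((-17)·(-11) − (-7)·(-10)) + ((-7)·(-12) − 11·(-11))| = 460, so the area is 230.
Along each edge there are gcd(|Δx|,|Δy|)+1 lattice points, so counting each shared vertex once the boundary has gcd(26,18) + gcd(2,16) + gcd(10,1) + gcd(18,1) = 2+2+1+1 = 6.
Pick's theorem gives I = A − B/2 + 1 = 230 − 6/2 + 1 = 228.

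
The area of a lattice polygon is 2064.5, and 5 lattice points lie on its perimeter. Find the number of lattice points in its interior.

2063

From Pick's theorem, I = A − B/2 + 1 = 2064.5 − 5/2 + 1 = 2063.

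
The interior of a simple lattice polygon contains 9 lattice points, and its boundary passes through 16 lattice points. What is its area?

By Pick's theorem, A = I + B/2 − 1 = 9 + 16/2 − 1 = 16.

16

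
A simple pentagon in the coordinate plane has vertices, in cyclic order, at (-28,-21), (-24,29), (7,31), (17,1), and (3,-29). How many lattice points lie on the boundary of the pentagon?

16

Summing gcd(|Δx|,|Δy|) over the edges gives the boundary count: gcd(4,50) + gcd(31,2) + gcd(10,30) + gcd(14,30) + gcd(31,8) = 2+1+10+2+1 = 16.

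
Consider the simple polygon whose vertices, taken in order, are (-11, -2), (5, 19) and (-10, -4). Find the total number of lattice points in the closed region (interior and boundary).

29

Using the shoelace formula, 2A = |((-11)·19 − 5·(-2)) + (5·(-4) − (-10)·19) + ((-10)·(-2) − (-11)·(-4))| = 53, so the area is 53/2.
The number of boundary lattice points is Σ gcd(|Δx|,|Δy|) = gcd(16,21) + gcd(15,23) + gcd(1,2) = 1+1+1 = 3.
Pick's theorem gives I = A − B/2 + 1 = 53/2 − 3/2 + 1 = 26, so the closed region contains I + B = 26 + 3 = 29 lattice points.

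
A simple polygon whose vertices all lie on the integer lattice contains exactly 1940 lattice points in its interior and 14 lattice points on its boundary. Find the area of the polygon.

1946

Pick's theorem states A = I + B/2 − 1, so A = 1940 + 14/2 − 1 = 1946.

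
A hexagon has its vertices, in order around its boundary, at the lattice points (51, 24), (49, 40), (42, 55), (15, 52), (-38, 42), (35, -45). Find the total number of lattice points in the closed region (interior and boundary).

Using the shoelace formula, 2A = |(51·40 − 49·24) + (49·55 − 42·40) + (42·52 − 15·55) + (15·42 − (-38)·52) + ((-38)·(-45) − 35·42) + (35·24 − 51·(-45))| = 9219, so the area is 4609.5.
Summing gcd(|Δx|,|Δy|) over the edges gives the boundary count: gcd(2,16) + gcd(7,15) + gcd(27,3) + gcd(53,10) + gcd(73,87) + gcd(16,69) = 2+1+3+1+1+1 = 9.
Pick's theorem gives I = A − B/2 + 1 = 4609.5 − 9/2 + 1 = 4606, so the closed region contains I + B = 4606 + 9 = 4615 lattice points.

4615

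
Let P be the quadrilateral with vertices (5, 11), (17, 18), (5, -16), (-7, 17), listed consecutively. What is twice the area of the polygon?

Using the shoelace formula, 2A = |(5·18 − 17·11) + (17·(-16) − 5·18) + (5·17 − (-7)·(-16)) + ((-7)·11 − 5·17)| = 648, so the area is 324.

648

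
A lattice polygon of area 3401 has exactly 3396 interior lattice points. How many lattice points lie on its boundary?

Pick's theorem gives A = I + B/2 − 1, so B = 2(A − I + 1) = 2(3401 − 3396 + 1) = 12.

12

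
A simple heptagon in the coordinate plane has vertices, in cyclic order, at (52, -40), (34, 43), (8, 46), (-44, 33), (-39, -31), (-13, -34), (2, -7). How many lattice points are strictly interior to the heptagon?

Using the shoelace formula, 2A = |(52·43 − 34·(-40)) + (34·46 − 8·43) + (8·33 − (-44)·46) + ((-44)·(-31) − (-39)·33) + ((-39)·(-34) − (-13)·(-31)) + ((-13)·(-7) − 2·(-34)) + (2·(-40) − 52·(-7))| = 11121, so the area is 11121/2.
Along each edge there are gcd(|Δx|,|Δy|)+1 lattice points, so counting each shared vertex once the boundary has gcd(18,83) + gcd(26,3) + gcd(52,13) + gcd(5,64) + gcd(26,3) + gcd(15,27) + gcd(50,33) = 1+1+13+1+1+3+1 = 21.
Pick's theorem gives I = A − B/2 + 1 = 11121/2 − 21/2 + 1 = 5551.

5551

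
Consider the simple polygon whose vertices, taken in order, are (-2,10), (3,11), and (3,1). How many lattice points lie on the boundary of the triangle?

Along each edge there are gcd(|Δx|,|Δy|)+1 lattice points, so counting each shared vertex once the boundary has gcd(5,1) + gcd(0,10) + gcd(5,9) = 1+10+1 = 12.

12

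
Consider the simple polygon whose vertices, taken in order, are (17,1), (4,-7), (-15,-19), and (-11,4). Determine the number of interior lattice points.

325

Using the shoelace formula, 2A = |(17·(-7) − 4·1) + (4·(-19) − (-15)·(-7)) + ((-15)·4 − (-11)·(-19)) + ((-11)·1 − 17·4)| = 652, so the area is 326.
Along each edge there are gcd(|Δx|,|Δy|)+1 lattice points, so counting each shared vertex once the boundary has gcd(13,8) + gcd(19,12) + gcd(4,23) + gcd(28,3) = 1+1+1+1 = 4.
By Pick's theorem A = I + B/2 − 1, so I = 326 − 4/2 + 1 = 325.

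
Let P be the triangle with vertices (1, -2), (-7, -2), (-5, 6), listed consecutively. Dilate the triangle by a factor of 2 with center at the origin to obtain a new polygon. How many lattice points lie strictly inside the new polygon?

117

Using the shoelace formula, 2A = |[1·(-2) − (-7)·(-2)] + [(-7)·6 − (-5)·(-2)] + [(-5)·(-2) − 1·6]| = 64, so the area is 32.
Along each edge there are gcd(|Δx|,|Δy|)+1 lattice points, so counting each shared vertex once the boundary has gcd(8,0) + gcd(2,8) + gcd(6,8) = 8+2+2 = 12.
Scaling by 2 multiplies the area by 2² = 4 (so the new area is 128) and multiplies the boundary lattice-point count by 2, giving 24.
By Pick's theorem, the interior count of the dilated polygon is 128 − 24/2 + 1 = 117.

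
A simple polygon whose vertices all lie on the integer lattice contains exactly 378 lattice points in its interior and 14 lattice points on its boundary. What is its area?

384

By Pick's theorem, A = I + B/2 − 1 = 378 + 14/2 − 1 = 384.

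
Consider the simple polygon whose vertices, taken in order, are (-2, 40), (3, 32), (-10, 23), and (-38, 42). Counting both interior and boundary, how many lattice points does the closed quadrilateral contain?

By the shoelace formula, twice the signed area is |((-2)·32 − 3·40) + (3·23 − (-10)·32) + ((-10)·42 − (-38)·23) + ((-38)·40 − (-2)·42)| = 777, so the area is 388.5.
Summing gcd(|Δx|,|Δy|) over the edges gives the boundary count: gcd(5,8) + gcd(13,9) + gcd(28,19) + gcd(36,2) = 1+1+1+2 = 5.
Pick's theorem gives I = A − B/2 + 1 = 388.5 − 5/2 + 1 = 387, so the closed region contains I + B = 387 + 5 = 392 lattice points.

392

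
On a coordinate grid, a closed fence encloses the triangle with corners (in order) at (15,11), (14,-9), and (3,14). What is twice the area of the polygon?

243

Using the shoelace formula, 2A = |[15·(-9) − 14·11] + [14·14 − 3·(-9)] + [3·11 − 15·14]| = 243, so the area is 243/2.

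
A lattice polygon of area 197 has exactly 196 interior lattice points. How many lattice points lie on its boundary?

4

Pick's theorem gives A = I + B/2 − 1, so B = 2(A − I + 1) = 2(197 − 196 + 1) = 4.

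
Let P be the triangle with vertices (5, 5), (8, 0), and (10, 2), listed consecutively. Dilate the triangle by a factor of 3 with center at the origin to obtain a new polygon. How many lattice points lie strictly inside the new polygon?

By the shoelace formula, twice the signed area is |(5·0 − 8·5) + (8·2 − 10·0) + (10·5 − 5·2)| = 16, so the area is 8.
The number of boundary lattice points is Σ gcd(|Δx|,|Δy|) = gcd(3,5) + gcd(2,2) + gcd(5,3) = 1+2+1 = 4.
Scaling by 3 multiplies the area by 3² = 9 (so the new area is 72) and multiplies the boundary lattice-point count by 3, giving 12.
By Pick's theorem, the interior count of the dilated polygon is 72 − 12/2 + 1 = 67.

67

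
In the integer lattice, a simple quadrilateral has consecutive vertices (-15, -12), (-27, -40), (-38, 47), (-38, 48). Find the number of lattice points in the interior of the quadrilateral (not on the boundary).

By the shoelace formula, twice the signed area is |[(-15)·(-40) − (-27)·(-12)] + [(-27)·47 − (-38)·(-40)] + [(-38)·48 − (-38)·47] + [(-38)·(-12) − (-15)·48]| = 1375, so the area is 1375/2.
Along each edge there are gcd(|Δx|,|Δy|)+1 lattice points, so counting each shared vertex once the boundary has gcd(12,28) + gcd(11,87) + gcd(0,1) + gcd(23,60) = 4+1+1+1 = 7.
By Pick's theorem A = I + B/2 − 1, so I = 1375/2 − 7/2 + 1 = 685.

685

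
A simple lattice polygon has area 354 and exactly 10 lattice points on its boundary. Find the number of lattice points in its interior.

350

From Pick's theorem, I = A − B/2 + 1 = 354 − 10/2 + 1 = 350.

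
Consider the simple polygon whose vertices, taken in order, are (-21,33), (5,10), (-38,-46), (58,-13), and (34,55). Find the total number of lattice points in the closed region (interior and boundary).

4434

By the shoelace formula, twice the signed area is |((-21)·10 − 5·33) + (5·(-46) − (-38)·10) + ((-38)·(-13) − 58·(-46)) + (58·55 − 34·(-13)) + (34·33 − (-21)·55)| = 8846, so the area is 4423.
Along each edge there are gcd(|Δx|,|Δy|)+1 lattice points, so counting each shared vertex once the boundary has gcd(26,23) + gcd(43,56) + gcd(96,33) + gcd(24,68) + gcd(55,22) = 1+1+3+4+11 = 20.
Pick's theorem gives I = A − B/2 + 1 = 4423 − 20/2 + 1 = 4414, so the closed region contains I + B = 4414 + 20 = 4434 lattice points.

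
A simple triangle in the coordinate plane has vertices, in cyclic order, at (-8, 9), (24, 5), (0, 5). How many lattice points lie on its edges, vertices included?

32

Summing gcd(|Δx|,|Δy|) over the edges gives the boundary count: gcd(32,4) + gcd(24,0) + gcd(8,4) = 4+24+4 = 32.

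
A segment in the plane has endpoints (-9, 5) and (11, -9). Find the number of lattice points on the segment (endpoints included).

3

The number of lattice points on a segment between lattice points is gcd(|Δx|,|Δy|) + 1 = gcd(20,14) + 1 = 2 + 1 = 3.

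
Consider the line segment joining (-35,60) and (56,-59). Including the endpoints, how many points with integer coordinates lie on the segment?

The number of lattice points on a segment between lattice points is gcd(|Δx|,|Δy|) + 1 = gcd(91,119) + 1 = 7 + 1 = 8.

8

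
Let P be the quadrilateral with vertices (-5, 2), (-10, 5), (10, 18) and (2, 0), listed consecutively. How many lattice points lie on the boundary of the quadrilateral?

Along each edge there are gcd(|Δx|,|Δy|)+1 lattice points, so counting each shared vertex once the boundary has gcd(5,3) + gcd(20,13) + gcd(8,18) + gcd(7,2) = 1+1+2+1 = 5.

5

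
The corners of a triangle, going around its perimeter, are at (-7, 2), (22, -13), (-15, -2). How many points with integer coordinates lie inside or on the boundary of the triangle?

By the shoelace formula, twice the signed area is |((-7)·(-13) − 22·2) + (22·(-2) − (-15)·(-13)) + ((-15)·2 − (-7)·(-2))| = 236, so the area is 118.
Summing gcd(|Δx|,|Δy|) over the edges gives the boundary count: gcd(29,15) + gcd(37,11) + gcd(8,4) = 1+1+4 = 6.
Pick's theorem gives I = A − B/2 + 1 = 118 − 6/2 + 1 = 116, so the closed region contains I + B = 116 + 6 = 122 lattice points.

122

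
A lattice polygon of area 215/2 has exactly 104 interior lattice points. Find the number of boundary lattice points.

Pick's theorem gives A = I + B/2 − 1, so B = 2(A − I + 1) = 2(215/2 − 104 + 1) = 9.

9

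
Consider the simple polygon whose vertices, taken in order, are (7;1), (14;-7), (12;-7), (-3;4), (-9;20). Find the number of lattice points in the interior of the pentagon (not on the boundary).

109

Using the shoelace formula, 2A = |(7·(-7) − 14·1) + (14·(-7) − 12·(-7)) + (12·4 − (-3)·(-7)) + ((-3)·20 − (-9)·4) + ((-9)·1 − 7·20)| = 223, so the area is 111.5.
Along each edge there are gcd(|Δx|,|Δy|)+1 lattice points, so counting each shared vertex once the boundary has gcd(7,8) + gcd(2,0) + gcd(15,11) + gcd(6,16) + gcd(16,19) = 1+2+1+2+1 = 7.
Pick's theorem gives I = A − B/2 + 1 = 111.5 − 7/2 + 1 = 109.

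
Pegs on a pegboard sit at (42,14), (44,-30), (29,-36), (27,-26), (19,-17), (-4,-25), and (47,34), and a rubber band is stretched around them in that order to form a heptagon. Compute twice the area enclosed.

2611

The shoelace formula gives twice the area as |[42·(-30) − 44·14] + [44·(-36) − 29·(-30)] + [29·(-26) − 27·(-36)] + [27·(-17) − 19·(-26)] + [19·(-25) − (-4)·(-17)] + [(-4)·34 − 47·(-25)] + [47·14 − 42·34]| = 2611, so the area is 2611/2.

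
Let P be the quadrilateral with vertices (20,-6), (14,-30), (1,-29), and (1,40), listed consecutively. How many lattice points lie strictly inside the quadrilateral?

By the shoelace formula, twice the signed area is |[20·(-30) − 14·(-6)] + [14·(-29) − 1·(-30)] + [1·40 − 1·(-29)] + [1·(-6) − 20·40]| = 1629, so the area is 1629/2.
Summing gcd(|Δx|,|Δy|) over the edges gives the boundary count: gcd(6,24) + gcd(13,1) + gcd(0,69) + gcd(19,46) = 6+1+69+1 = 77.
By Pick's theorem A = I + B/2 − 1, so I = 1629/2 − 77/2 + 1 = 777.

777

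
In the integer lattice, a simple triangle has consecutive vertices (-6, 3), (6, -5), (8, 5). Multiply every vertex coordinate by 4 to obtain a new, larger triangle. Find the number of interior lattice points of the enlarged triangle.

1073

The shoelace formula gives twice the area as |((-6)·(-5) − 6·3) + (6·5 − 8·(-5)) + (8·3 − (-6)·5)| = 136, so the area is 68.
Along each edge there are gcd(|Δx|,|Δy|)+1 lattice points, so counting each shared vertex once the boundary has gcd(12,8) + gcd(2,10) + gcd(14,2) = 4+2+2 = 8.
Scaling by 4 multiplies the area by 4² = 16 (so the new area is 1088) and multiplies the boundary lattice-point count by 4, giving 32.
By Pick's theorem, the interior count of the dilated polygon is 1088 − 32/2 + 1 = 1073.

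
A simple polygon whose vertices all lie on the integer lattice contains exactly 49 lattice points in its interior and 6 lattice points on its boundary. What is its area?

By Pick's theorem, A = I + B/2 − 1 = 49 + 6/2 − 1 = 51.

51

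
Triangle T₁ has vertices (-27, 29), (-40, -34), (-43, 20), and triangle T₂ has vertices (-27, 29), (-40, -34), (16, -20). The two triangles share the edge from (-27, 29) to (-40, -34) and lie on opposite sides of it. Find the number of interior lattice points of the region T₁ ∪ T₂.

The union is the simple quadrilateral with vertices (-27, 29), (-43, 20), (-40, -34), (16, -20) in order.
The shoelace formula gives twice the area as |[(-27)·20 − (-43)·29] + [(-43)·(-34) − (-40)·20] + [(-40)·(-20) − 16·(-34)] + [16·29 − (-27)·(-20)]| = 4237, so the area is 4237/2.
Along each edge there are gcd(|Δx|,|Δy|)+1 lattice points, so counting each shared vertex once the boundary has gcd(16,9) + gcd(3,54) + gcd(56,14) + gcd(43,49) = 1+3+14+1 = 19.
By Pick's theorem I = A − B/2 + 1 = 4237/2 − 19/2 + 1 = 2110.

2110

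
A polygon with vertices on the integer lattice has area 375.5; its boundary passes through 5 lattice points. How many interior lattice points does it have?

374

From Pick's theorem, I = A − B/2 + 1 = 375.5 − 5/2 + 1 = 374.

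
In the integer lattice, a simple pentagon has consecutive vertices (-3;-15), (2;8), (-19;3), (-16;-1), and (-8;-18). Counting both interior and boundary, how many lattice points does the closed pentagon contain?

292

Using the shoelace formula, 2A = |[(-3)·8 − 2·(-15)] + [2·3 − (-19)·8] + [(-19)·(-1) − (-16)·3] + [(-16)·(-18) − (-8)·(-1)] + [(-8)·(-15) − (-3)·(-18)]| = 577, so the area is 577/2.
Summing gcd(|Δx|,|Δy|) over the edges gives the boundary count: gcd(5,23) + gcd(21,5) + gcd(3,4) + gcd(8,17) + gcd(5,3) = 1+1+1+1+1 = 5.
Pick's theorem gives I = A − B/2 + 1 = 577/2 − 5/2 + 1 = 287, so the closed region contains I + B = 287 + 5 = 292 lattice points.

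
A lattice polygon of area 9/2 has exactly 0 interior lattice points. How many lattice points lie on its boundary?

11

Pick's theorem gives A = I + B/2 − 1, so B = 2(A − I + 1) = 2(9/2 − 0 + 1) = 11.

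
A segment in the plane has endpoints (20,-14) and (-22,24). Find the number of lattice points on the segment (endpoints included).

The number of lattice points on a segment between lattice points is gcd(|Δx|,|Δy|) + 1 = gcd(42,38) + 1 = 2 + 1 = 3.

3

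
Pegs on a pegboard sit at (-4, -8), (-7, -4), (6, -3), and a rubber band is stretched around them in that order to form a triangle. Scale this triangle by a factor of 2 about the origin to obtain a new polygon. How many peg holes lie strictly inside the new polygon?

The shoelace formula gives twice the area as |((-4)·(-4) − (-7)·(-8)) + ((-7)·(-3) − 6·(-4)) + (6·(-8) − (-4)·(-3))| = 55, so the area is 55/2.
Along each edge there are gcd(|Δx|,|Δy|)+1 lattice points, so counting each shared vertex once the boundary has gcd(3,4) + gcd(13,1) + gcd(10,5) = 1+1+5 = 7.
Scaling by 2 multiplies the area by 2² = 4 (so the new area is 110) and multiplies the boundary lattice-point count by 2, giving 14.
By Pick's theorem, the interior count of the dilated polygon is 110 − 14/2 + 1 = 104.

104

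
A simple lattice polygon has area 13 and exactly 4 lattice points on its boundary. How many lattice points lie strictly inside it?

12

Pick's theorem A = I + B/2 − 1 rearranges to I = A − B/2 + 1 = 13 − 4/2 + 1 = 12.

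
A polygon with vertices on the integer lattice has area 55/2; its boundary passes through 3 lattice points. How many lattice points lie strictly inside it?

From Pick's theorem, I = A − B/2 + 1 = 55/2 − 3/2 + 1 = 27.

27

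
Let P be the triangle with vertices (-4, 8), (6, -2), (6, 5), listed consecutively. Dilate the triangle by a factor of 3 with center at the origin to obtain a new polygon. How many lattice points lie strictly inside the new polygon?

Using the shoelace formula, 2A = |[(-4)·(-2) − 6·8] + [6·5 − 6·(-2)] + [6·8 − (-4)·5]| = 70, so the area is 35.
The number of boundary lattice points is Σ gcd(|Δx|,|Δy|) = gcd(10,10) + gcd(0,7) + gcd(10,3) = 10+7+1 = 18.
Scaling by 3 multiplies the area by 3² = 9 (so the new area is 315) and multiplies the boundary lattice-point count by 3, giving 54.
By Pick's theorem, the interior count of the dilated polygon is 315 − 54/2 + 1 = 289.

289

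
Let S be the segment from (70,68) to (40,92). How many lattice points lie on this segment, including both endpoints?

7

The number of lattice points on a segment between lattice points is gcd(|Δx|,|Δy|) + 1 = gcd(30,24) + 1 = 6 + 1 = 7.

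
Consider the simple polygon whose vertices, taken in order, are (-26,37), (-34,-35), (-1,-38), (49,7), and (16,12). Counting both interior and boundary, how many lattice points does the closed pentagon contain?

The shoelace formula gives twice the area as |[(-26)·(-35) − (-34)·37] + [(-34)·(-38) − (-1)·(-35)] + [(-1)·7 − 49·(-38)] + [49·12 − 16·7] + [16·37 − (-26)·12]| = 6660, so the area is 3330.
Along each edge there are gcd(|Δx|,|Δy|)+1 lattice points, so counting each shared vertex once the boundary has gcd(8,72) + gcd(33,3) + gcd(50,45) + gcd(33,5) + gcd(42,25) = 8+3+5+1+1 = 18.
Pick's theorem gives I = A − B/2 + 1 = 3330 − 18/2 + 1 = 3322, so the closed region contains I + B = 3322 + 18 = 3340 lattice points.

3340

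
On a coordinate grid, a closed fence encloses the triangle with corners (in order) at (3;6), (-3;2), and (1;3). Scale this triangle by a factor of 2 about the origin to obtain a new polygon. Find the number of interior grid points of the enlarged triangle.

By the shoelace formula, twice the signed area is |[3·2 − (-3)·6] + [(-3)·3 − 1·2] + [1·6 − 3·3]| = 10, so the area is 5.
Summing gcd(|Δx|,|Δy|) over the edges gives the boundary count: gcd(6,4) + gcd(4,1) + gcd(2,3) = 2+1+1 = 4.
Scaling by 2 multiplies the area by 2² = 4 (so the new area is 20) and multiplies the boundary lattice-point count by 2, giving 8.
By Pick's theorem, the interior count of the dilated polygon is 20 − 8/2 + 1 = 17.

17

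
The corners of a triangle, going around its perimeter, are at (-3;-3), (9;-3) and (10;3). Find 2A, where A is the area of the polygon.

By the shoelace formula, twice the signed area is |((-3)·(-3) − 9·(-3)) + (9·3 − 10·(-3)) + (10·(-3) − (-3)·3)| = 72, so the area is 36.

72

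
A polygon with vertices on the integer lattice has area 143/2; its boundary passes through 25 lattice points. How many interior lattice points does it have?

60

From Pick's theorem, I = A − B/2 + 1 = 143/2 − 25/2 + 1 = 60.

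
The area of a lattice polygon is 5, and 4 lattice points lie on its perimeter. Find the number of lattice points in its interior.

Pick's theorem A = I + B/2 − 1 rearranges to I = A − B/2 + 1 = 5 − 4/2 + 1 = 4.

4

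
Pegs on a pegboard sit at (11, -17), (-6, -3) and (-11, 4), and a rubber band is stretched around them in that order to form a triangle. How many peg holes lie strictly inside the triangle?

Using the shoelace formula, 2A = |(11·(-3) − (-6)·(-17)) + ((-6)·4 − (-11)·(-3)) + ((-11)·(-17) − 11·4)| = 49, so the area is 24.5.
Summing gcd(|Δx|,|Δy|) over the edges gives the boundary count: gcd(17,14) + gcd(5,7) + gcd(22,21) = 1+1+1 = 3.
Pick's theorem gives I = A − B/2 + 1 = 24.5 − 3/2 + 1 = 24.

24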